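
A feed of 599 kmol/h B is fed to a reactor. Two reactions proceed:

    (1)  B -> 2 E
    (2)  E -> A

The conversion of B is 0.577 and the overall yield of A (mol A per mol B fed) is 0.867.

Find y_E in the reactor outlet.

0.182

Conversion of B: B consumed = 1ξ₁ = 0.577 × 599 → ξ₁ = 345.6 kmol/h.
Yield of A: 1ξ₂ / 599 = 0.867 → ξ₂ = 519.3 kmol/h.
Outlet amounts (n = n₀ + Σ ν·ξ):
  B: 599 − 1(345.6) = 253.4
  E: 0 + 2(345.6) − 1(519.3) = 171.9
  A: 0 + 1(519.3) = 519.3
Total out = 944.6 kmol/h; y_E = 171.9 / 944.6 = 0.182.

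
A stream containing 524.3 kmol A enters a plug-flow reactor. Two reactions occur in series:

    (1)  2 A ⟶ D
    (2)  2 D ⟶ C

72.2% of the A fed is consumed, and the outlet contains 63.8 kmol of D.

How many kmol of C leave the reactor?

Conversion of A: A consumed = 2ξ₁ = 0.722 × 524.3 → ξ₁ = 189.3 kmol.
D balance: n_D = 0 + 1ξ₁ − 2ξ₂ = 63.8 → ξ₂ = (1·189.3 − 63.8)/2 = 62.74 kmol.
Outlet amounts (n = n₀ + Σ ν·ξ):
  A: 524.3 − 2(189.3) = 145.8
  D: 0 + 1(189.3) − 2(62.74) = 63.8
  C: 0 + 1(62.74) = 62.74

62.7 kmol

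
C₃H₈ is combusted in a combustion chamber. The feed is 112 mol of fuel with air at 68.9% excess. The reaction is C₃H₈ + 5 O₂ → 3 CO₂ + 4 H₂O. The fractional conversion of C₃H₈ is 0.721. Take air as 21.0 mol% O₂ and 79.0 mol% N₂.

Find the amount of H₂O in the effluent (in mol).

Stoichiometric O₂ = 5 × 112 = 560 mol; O₂ fed = 560 × 1.689 = 945.8 mol.
N₂ fed = 945.8 × 79/21 = 3558 mol.
Fuel reacted = 0.721 × 112 → ξ = 80.75 mol.
Outlet (n = n₀ + ν ξ):
  C₃H₈: 112 − 1(80.75) = 31.25
  O₂: 945.8 − 5(80.75) = 542.1
  N₂: 3558 (inert)
  CO₂: 0 + 3(80.75) = 242.3
  H₂O: 0 + 4(80.75) = 323

323 mol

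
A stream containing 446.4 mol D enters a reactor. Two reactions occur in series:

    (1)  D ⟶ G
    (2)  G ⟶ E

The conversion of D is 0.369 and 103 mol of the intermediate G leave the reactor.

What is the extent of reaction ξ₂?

ξ₂ = 61.7 mol

Conversion of D: D consumed = 1ξ₁ = 0.369 × 446.4 → ξ₁ = 164.7 mol.
G balance: n_G = 0 + 1ξ₁ − 1ξ₂ = 103 → ξ₂ = (1·164.7 − 103)/1 = 61.72 mol.
Outlet amounts (n = n₀ + Σ ν·ξ):
  D: 446.4 − 1(164.7) = 281.7
  G: 0 + 1(164.7) − 1(61.72) = 103
  E: 0 + 1(61.72) = 61.72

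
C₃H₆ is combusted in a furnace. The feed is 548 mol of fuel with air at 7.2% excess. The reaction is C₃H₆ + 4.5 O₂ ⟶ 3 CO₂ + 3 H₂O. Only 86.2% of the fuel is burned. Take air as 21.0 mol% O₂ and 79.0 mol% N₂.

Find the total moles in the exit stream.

Stoichiometric O₂ = 4.5 × 548 = 2466 mol; O₂ fed = 2466 × 1.072 = 2644 mol.
N₂ fed = 2644 × 79/21 = 9945 mol.
Fuel reacted = 0.862 × 548 → ξ = 472.4 mol.
Outlet (n = n₀ + ν ξ):
  C₃H₆: 548 − 1(472.4) = 75.62
  O₂: 2644 − 4.5(472.4) = 517.9
  N₂: 9945 (inert)
  CO₂: 0 + 3(472.4) = 1417
  H₂O: 0 + 3(472.4) = 1417
Total out = 75.62 + 517.9 + 9945 + 1417 + 1417 = 13370 mol.

13400 mol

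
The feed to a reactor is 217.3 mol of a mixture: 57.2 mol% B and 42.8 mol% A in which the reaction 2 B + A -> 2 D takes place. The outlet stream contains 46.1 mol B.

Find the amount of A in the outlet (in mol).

53.9 mol

For B: n = n₀ − 2ξ → 46.1 = 124.3 − 2ξ, giving ξ = 39.1 mol.
Outlet amounts (n = n₀ + ν ξ):
  B: 124.3 − 2(39.1) = 46.1
  A: 93 − 1(39.1) = 53.91
  D: 0 + 2(39.1) = 78.2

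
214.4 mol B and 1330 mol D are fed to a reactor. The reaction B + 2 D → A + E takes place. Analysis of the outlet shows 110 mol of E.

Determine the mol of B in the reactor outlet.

For E: n = n₀ + 1ξ → 110 = 0 + 1ξ, giving ξ = 110 mol.
Outlet amounts (n = n₀ + ν ξ):
  B: 214.4 − 1(110) = 104.4
  D: 1330 − 2(110) = 1110
  A: 0 + 1(110) = 110
  E: 0 + 1(110) = 110

104 mol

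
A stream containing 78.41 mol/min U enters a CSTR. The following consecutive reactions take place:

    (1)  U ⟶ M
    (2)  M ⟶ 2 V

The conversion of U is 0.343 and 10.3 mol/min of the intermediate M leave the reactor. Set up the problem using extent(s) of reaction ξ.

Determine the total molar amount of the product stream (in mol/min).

95 mol/min

Conversion of U: U consumed = 1ξ₁ = 0.343 × 78.41 → ξ₁ = 26.89 mol/min.
M balance: n_M = 0 + 1ξ₁ − 1ξ₂ = 10.3 → ξ₂ = (1·26.89 − 10.3)/1 = 16.59 mol/min.
Outlet amounts (n = n₀ + Σ ν·ξ):
  U: 78.41 − 1(26.89) = 51.52
  M: 0 + 1(26.89) − 1(16.59) = 10.3
  V: 0 + 2(16.59) = 33.19
Total out = 51.52 + 10.3 + 33.19 = 95 mol/min.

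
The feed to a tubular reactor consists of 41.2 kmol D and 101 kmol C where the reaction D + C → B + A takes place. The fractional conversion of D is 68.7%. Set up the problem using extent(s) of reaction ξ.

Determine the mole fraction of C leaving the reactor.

D reacted = 0.687 × 41.2 = 28.3 kmol; ν_D = −1, so ξ = 28.3/1 = 28.3 kmol.
Outlet amounts (n = n₀ + ν ξ):
  D: 41.2 − 1(28.3) = 12.9
  C: 101 − 1(28.3) = 72.7
  B: 0 + 1(28.3) = 28.3
  A: 0 + 1(28.3) = 28.3
Total out = 142.2 kmol; y_C = 72.7 / 142.2 = 0.5112.

0.511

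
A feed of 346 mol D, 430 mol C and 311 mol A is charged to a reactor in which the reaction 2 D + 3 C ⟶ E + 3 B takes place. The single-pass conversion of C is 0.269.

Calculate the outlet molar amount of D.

C reacted = 0.269 × 430 = 115.7 mol; ν_C = −3, so ξ = 115.7/3 = 38.56 mol.
Outlet amounts (n = n₀ + ν ξ):
  D: 346 − 2(38.56) = 268.9
  C: 430 − 3(38.56) = 314.3
  E: 0 + 1(38.56) = 38.56
  B: 0 + 3(38.56) = 115.7
  A: 311 (inert)

269 mol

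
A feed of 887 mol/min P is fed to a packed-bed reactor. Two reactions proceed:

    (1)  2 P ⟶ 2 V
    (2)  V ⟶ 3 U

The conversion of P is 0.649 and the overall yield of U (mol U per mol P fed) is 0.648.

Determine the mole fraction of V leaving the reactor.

0.302

Conversion of P: P consumed = 2ξ₁ = 0.649 × 887 → ξ₁ = 287.8 mol/min.
Yield of U: 3ξ₂ / 887 = 0.648 → ξ₂ = 191.6 mol/min.
Outlet amounts (n = n₀ + Σ ν·ξ):
  P: 887 − 2(287.8) = 311.3
  V: 0 + 2(287.8) − 1(191.6) = 384.1
  U: 0 + 3(191.6) = 574.8
Total out = 1270 mol/min; y_V = 384.1 / 1270 = 0.3024.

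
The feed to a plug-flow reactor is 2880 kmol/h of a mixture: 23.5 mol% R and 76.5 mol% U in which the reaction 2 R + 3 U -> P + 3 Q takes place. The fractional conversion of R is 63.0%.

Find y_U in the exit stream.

R reacted = 0.63 × 676.8 = 426.4 kmol/h; ν_R = −2, so ξ = 426.4/2 = 213.2 kmol/h.
Outlet amounts (n = n₀ + ν ξ):
  R: 676.8 − 2(213.2) = 250.4
  U: 2203 − 3(213.2) = 1564
  P: 0 + 1(213.2) = 213.2
  Q: 0 + 3(213.2) = 639.6
Total out = 2667 kmol/h; y_U = 1564 / 2667 = 0.5863.

0.586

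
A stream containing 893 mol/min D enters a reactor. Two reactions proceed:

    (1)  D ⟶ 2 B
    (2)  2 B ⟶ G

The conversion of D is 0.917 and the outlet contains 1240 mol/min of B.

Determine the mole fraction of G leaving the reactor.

Conversion of D: D consumed = 1ξ₁ = 0.917 × 893 → ξ₁ = 818.9 mol/min.
B balance: n_B = 0 + 2ξ₁ − 2ξ₂ = 1240 → ξ₂ = (2·818.9 − 1240)/2 = 198.9 mol/min.
Outlet amounts (n = n₀ + Σ ν·ξ):
  D: 893 − 1(818.9) = 74.12
  B: 0 + 2(818.9) − 2(198.9) = 1240
  G: 0 + 1(198.9) = 198.9
Total out = 1513 mol/min; y_G = 198.9 / 1513 = 0.1314.

0.131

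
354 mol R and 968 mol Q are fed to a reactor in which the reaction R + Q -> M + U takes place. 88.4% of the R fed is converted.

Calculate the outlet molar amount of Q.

655 mol

R reacted = 0.884 × 354 = 312.9 mol; ν_R = −1, so ξ = 312.9/1 = 312.9 mol.
Outlet amounts (n = n₀ + ν ξ):
  R: 354 − 1(312.9) = 41.06
  Q: 968 − 1(312.9) = 655.1
  M: 0 + 1(312.9) = 312.9
  U: 0 + 1(312.9) = 312.9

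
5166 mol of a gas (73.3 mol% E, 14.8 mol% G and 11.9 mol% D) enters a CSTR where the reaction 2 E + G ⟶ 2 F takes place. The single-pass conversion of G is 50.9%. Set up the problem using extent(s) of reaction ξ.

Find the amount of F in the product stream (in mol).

G reacted = 0.509 × 764.6 = 389.2 mol; ν_G = −1, so ξ = 389.2/1 = 389.2 mol.
Outlet amounts (n = n₀ + ν ξ):
  E: 3787 − 2(389.2) = 3008
  G: 764.6 − 1(389.2) = 375.4
  F: 0 + 2(389.2) = 778.3
  D: 614.8 (inert)

778 mol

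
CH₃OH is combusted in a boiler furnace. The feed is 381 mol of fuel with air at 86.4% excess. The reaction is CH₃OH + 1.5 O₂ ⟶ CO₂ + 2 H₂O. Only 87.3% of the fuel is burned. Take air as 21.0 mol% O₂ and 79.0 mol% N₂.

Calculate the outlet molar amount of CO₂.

333 mol

Stoichiometric O₂ = 1.5 × 381 = 571.5 mol; O₂ fed = 571.5 × 1.864 = 1065 mol.
N₂ fed = 1065 × 79/21 = 4007 mol.
Fuel reacted = 0.873 × 381 → ξ = 332.6 mol.
Outlet (n = n₀ + ν ξ):
  CH₃OH: 381 − 1(332.6) = 48.39
  O₂: 1065 − 1.5(332.6) = 566.4
  N₂: 4007 (inert)
  CO₂: 0 + 1(332.6) = 332.6
  H₂O: 0 + 2(332.6) = 665.2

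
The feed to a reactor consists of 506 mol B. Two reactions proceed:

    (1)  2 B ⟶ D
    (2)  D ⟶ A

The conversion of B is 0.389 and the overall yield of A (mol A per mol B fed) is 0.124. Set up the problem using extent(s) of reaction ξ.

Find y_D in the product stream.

0.0875

Conversion of B: B consumed = 2ξ₁ = 0.389 × 506 → ξ₁ = 98.42 mol.
Yield of A: 1ξ₂ / 506 = 0.124 → ξ₂ = 62.74 mol.
Outlet amounts (n = n₀ + Σ ν·ξ):
  B: 506 − 2(98.42) = 309.2
  D: 0 + 1(98.42) − 1(62.74) = 35.67
  A: 0 + 1(62.74) = 62.74
Total out = 407.6 mol; y_D = 35.67 / 407.6 = 0.08752.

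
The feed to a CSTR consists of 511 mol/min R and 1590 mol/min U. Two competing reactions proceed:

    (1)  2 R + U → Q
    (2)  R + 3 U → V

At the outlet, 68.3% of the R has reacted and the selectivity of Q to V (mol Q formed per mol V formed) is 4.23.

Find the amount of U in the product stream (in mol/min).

1320 mol/min

Conversion of R: R consumed = 0.683 × 511 = 349 mol/min = 2ξ₁ + 1ξ₂.
Selectivity: 1ξ₁ / (1ξ₂) = 4.23 → ξ₁ = 4.23 ξ₂.
Substitute: (2·4.23 + 1) ξ₂ = 349 → ξ₂ = 36.89 mol/min, ξ₁ = 156.1 mol/min.
Outlet amounts (n = n₀ + Σ ν·ξ):
  R: 511 − 2(156.1) − 1(36.89) = 162
  U: 1590 − 1(156.1) − 3(36.89) = 1323
  Q: 0 + 1(156.1) = 156.1
  V: 0 + 1(36.89) = 36.89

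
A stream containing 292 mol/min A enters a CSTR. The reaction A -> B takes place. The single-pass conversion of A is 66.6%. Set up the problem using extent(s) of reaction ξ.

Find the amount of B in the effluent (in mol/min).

A reacted = 0.666 × 292 = 194.5 mol/min; ν_A = −1, so ξ = 194.5/1 = 194.5 mol/min.
Outlet amounts (n = n₀ + ν ξ):
  A: 292 − 1(194.5) = 97.53
  B: 0 + 1(194.5) = 194.5

194 mol/min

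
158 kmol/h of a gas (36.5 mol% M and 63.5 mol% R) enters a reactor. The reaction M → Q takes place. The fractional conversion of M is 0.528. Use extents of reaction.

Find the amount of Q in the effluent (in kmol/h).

M reacted = 0.528 × 57.67 = 30.45 kmol/h; ν_M = −1, so ξ = 30.45/1 = 30.45 kmol/h.
Outlet amounts (n = n₀ + ν ξ):
  M: 57.67 − 1(30.45) = 27.22
  Q: 0 + 1(30.45) = 30.45
  R: 100.3 (inert)

30.4 kmol/h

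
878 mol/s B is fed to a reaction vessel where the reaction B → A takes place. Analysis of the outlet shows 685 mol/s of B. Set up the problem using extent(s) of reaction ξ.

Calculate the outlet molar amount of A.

193 mol/s

For B: n = n₀ − 1ξ → 685 = 878 − 1ξ, giving ξ = 193 mol/s.
Outlet amounts (n = n₀ + ν ξ):
  B: 878 − 1(193) = 685
  A: 0 + 1(193) = 193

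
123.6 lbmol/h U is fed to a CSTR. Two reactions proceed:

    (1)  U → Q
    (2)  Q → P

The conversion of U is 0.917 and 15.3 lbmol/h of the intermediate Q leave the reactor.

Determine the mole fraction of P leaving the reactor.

0.793

Conversion of U: U consumed = 1ξ₁ = 0.917 × 123.6 → ξ₁ = 113.3 lbmol/h.
Q balance: n_Q = 0 + 1ξ₁ − 1ξ₂ = 15.3 → ξ₂ = (1·113.3 − 15.3)/1 = 98.04 lbmol/h.
Outlet amounts (n = n₀ + Σ ν·ξ):
  U: 123.6 − 1(113.3) = 10.26
  Q: 0 + 1(113.3) − 1(98.04) = 15.3
  P: 0 + 1(98.04) = 98.04
Total out = 123.6 lbmol/h; y_P = 98.04 / 123.6 = 0.7932.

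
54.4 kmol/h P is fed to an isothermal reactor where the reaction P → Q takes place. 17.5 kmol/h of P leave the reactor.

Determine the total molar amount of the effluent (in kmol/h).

54.4 kmol/h

For P: n = n₀ − 1ξ → 17.5 = 54.4 − 1ξ, giving ξ = 36.9 kmol/h.
Outlet amounts (n = n₀ + ν ξ):
  P: 54.4 − 1(36.9) = 17.5
  Q: 0 + 1(36.9) = 36.9
Total out = 17.5 + 36.9 = 54.4 kmol/h.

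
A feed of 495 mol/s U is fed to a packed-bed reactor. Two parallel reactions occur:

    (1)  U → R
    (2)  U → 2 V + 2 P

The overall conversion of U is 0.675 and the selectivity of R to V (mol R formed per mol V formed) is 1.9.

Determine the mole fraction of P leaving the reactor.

0.198

Conversion of U: U consumed = 0.675 × 495 = 334.1 mol/s = 1ξ₁ + 1ξ₂.
Selectivity: 1ξ₁ / (2ξ₂) = 1.9 → ξ₁ = 3.8 ξ₂.
Substitute: (1·3.8 + 1) ξ₂ = 334.1 → ξ₂ = 69.61 mol/s, ξ₁ = 264.5 mol/s.
Outlet amounts (n = n₀ + Σ ν·ξ):
  U: 495 − 1(264.5) − 1(69.61) = 160.9
  R: 0 + 1(264.5) = 264.5
  V: 0 + 2(69.61) = 139.2
  P: 0 + 2(69.61) = 139.2
Total out = 703.8 mol/s; y_P = 139.2 / 703.8 = 0.1978.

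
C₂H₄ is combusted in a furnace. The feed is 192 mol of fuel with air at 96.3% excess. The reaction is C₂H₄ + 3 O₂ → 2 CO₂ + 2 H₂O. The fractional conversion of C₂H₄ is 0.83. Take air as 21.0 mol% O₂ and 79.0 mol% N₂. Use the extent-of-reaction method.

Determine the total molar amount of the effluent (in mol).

5580 mol

Stoichiometric O₂ = 3 × 192 = 576 mol; O₂ fed = 576 × 1.963 = 1131 mol.
N₂ fed = 1131 × 79/21 = 4254 mol.
Fuel reacted = 0.83 × 192 → ξ = 159.4 mol.
Outlet (n = n₀ + ν ξ):
  C₂H₄: 192 − 1(159.4) = 32.64
  O₂: 1131 − 3(159.4) = 652.6
  N₂: 4254 (inert)
  CO₂: 0 + 2(159.4) = 318.7
  H₂O: 0 + 2(159.4) = 318.7
Total out = 32.64 + 652.6 + 4254 + 318.7 + 318.7 = 5576 mol.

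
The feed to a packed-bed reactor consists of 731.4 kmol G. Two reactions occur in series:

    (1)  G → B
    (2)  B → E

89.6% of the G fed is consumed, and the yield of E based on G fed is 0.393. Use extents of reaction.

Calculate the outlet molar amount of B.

Conversion of G: G consumed = 1ξ₁ = 0.896 × 731.4 → ξ₁ = 655.3 kmol.
Yield of E: 1ξ₂ / 731.4 = 0.393 → ξ₂ = 287.4 kmol.
Outlet amounts (n = n₀ + Σ ν·ξ):
  G: 731.4 − 1(655.3) = 76.07
  B: 0 + 1(655.3) − 1(287.4) = 367.9
  E: 0 + 1(287.4) = 287.4

368 kmol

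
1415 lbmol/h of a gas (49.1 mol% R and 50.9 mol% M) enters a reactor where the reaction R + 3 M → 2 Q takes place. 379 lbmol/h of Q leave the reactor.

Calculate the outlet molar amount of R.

505 lbmol/h

For Q: n = n₀ + 2ξ → 379 = 0 + 2ξ, giving ξ = 189.5 lbmol/h.
Outlet amounts (n = n₀ + ν ξ):
  R: 694.8 − 1(189.5) = 505.3
  M: 720.2 − 3(189.5) = 151.7
  Q: 0 + 2(189.5) = 379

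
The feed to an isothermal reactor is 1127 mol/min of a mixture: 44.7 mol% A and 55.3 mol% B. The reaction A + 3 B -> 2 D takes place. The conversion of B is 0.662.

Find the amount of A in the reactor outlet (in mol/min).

B reacted = 0.662 × 623.2 = 412.6 mol/min; ν_B = −3, so ξ = 412.6/3 = 137.5 mol/min.
Outlet amounts (n = n₀ + ν ξ):
  A: 503.8 − 1(137.5) = 366.2
  B: 623.2 − 3(137.5) = 210.7
  D: 0 + 2(137.5) = 275.1

366 mol/min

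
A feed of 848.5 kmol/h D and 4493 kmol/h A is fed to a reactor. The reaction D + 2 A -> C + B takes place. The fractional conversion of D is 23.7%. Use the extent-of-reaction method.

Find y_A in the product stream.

0.796

D reacted = 0.237 × 848.5 = 201.1 kmol/h; ν_D = −1, so ξ = 201.1/1 = 201.1 kmol/h.
Outlet amounts (n = n₀ + ν ξ):
  D: 848.5 − 1(201.1) = 647.4
  A: 4493 − 2(201.1) = 4091
  C: 0 + 1(201.1) = 201.1
  B: 0 + 1(201.1) = 201.1
Total out = 5140 kmol/h; y_A = 4091 / 5140 = 0.7958.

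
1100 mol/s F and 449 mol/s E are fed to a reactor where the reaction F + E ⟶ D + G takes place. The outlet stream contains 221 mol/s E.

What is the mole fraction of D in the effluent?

For E: n = n₀ − 1ξ → 221 = 449 − 1ξ, giving ξ = 228 mol/s.
Outlet amounts (n = n₀ + ν ξ):
  F: 1100 − 1(228) = 872
  E: 449 − 1(228) = 221
  D: 0 + 1(228) = 228
  G: 0 + 1(228) = 228
Total out = 1549 mol/s; y_D = 228 / 1549 = 0.1472.

0.147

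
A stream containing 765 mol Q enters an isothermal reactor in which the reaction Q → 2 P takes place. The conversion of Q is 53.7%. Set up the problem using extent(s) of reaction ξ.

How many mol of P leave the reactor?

822 mol

Q reacted = 0.537 × 765 = 410.8 mol; ν_Q = −1, so ξ = 410.8/1 = 410.8 mol.
Outlet amounts (n = n₀ + ν ξ):
  Q: 765 − 1(410.8) = 354.2
  P: 0 + 2(410.8) = 821.6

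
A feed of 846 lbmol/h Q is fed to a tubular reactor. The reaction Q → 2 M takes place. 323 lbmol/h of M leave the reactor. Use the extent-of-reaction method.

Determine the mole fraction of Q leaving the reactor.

0.679

For M: n = n₀ + 2ξ → 323 = 0 + 2ξ, giving ξ = 161.5 lbmol/h.
Outlet amounts (n = n₀ + ν ξ):
  Q: 846 − 1(161.5) = 684.5
  M: 0 + 2(161.5) = 323
Total out = 1008 lbmol/h; y_Q = 684.5 / 1008 = 0.6794.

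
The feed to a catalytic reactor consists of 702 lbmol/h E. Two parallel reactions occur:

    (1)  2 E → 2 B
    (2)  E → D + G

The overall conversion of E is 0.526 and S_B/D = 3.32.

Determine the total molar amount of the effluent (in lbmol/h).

Conversion of E: E consumed = 0.526 × 702 = 369.3 lbmol/h = 2ξ₁ + 1ξ₂.
Selectivity: 2ξ₁ / (1ξ₂) = 3.32 → ξ₁ = 1.66 ξ₂.
Substitute: (2·1.66 + 1) ξ₂ = 369.3 → ξ₂ = 85.47 lbmol/h, ξ₁ = 141.9 lbmol/h.
Outlet amounts (n = n₀ + Σ ν·ξ):
  E: 702 − 2(141.9) − 1(85.47) = 332.7
  B: 0 + 2(141.9) = 283.8
  D: 0 + 1(85.47) = 85.47
  G: 0 + 1(85.47) = 85.47
Total out = 332.7 + 283.8 + 85.47 + 85.47 = 787.5 lbmol/h.

787 lbmol/h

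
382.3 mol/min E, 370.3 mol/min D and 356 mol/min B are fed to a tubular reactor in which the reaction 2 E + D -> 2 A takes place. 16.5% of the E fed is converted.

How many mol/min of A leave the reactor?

E reacted = 0.165 × 382.3 = 63.08 mol/min; ν_E = −2, so ξ = 63.08/2 = 31.54 mol/min.
Outlet amounts (n = n₀ + ν ξ):
  E: 382.3 − 2(31.54) = 319.2
  D: 370.3 − 1(31.54) = 338.8
  A: 0 + 2(31.54) = 63.08
  B: 356 (inert)

63.1 mol/min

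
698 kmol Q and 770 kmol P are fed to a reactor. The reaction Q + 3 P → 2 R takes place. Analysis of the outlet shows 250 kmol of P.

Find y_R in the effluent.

For P: n = n₀ − 3ξ → 250 = 770 − 3ξ, giving ξ = 173.3 kmol.
Outlet amounts (n = n₀ + ν ξ):
  Q: 698 − 1(173.3) = 524.7
  P: 770 − 3(173.3) = 250
  R: 0 + 2(173.3) = 346.7
Total out = 1121 kmol; y_R = 346.7 / 1121 = 0.3092.

0.309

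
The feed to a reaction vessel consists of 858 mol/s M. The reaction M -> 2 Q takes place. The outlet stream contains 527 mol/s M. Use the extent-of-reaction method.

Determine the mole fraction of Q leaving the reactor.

For M: n = n₀ − 1ξ → 527 = 858 − 1ξ, giving ξ = 331 mol/s.
Outlet amounts (n = n₀ + ν ξ):
  M: 858 − 1(331) = 527
  Q: 0 + 2(331) = 662
Total out = 1189 mol/s; y_Q = 662 / 1189 = 0.5568.

0.557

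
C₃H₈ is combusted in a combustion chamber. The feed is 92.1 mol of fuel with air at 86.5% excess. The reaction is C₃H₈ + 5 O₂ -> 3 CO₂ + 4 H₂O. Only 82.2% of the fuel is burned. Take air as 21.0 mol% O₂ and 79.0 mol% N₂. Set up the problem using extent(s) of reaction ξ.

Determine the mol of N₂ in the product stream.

3230 mol

Stoichiometric O₂ = 5 × 92.1 = 460.5 mol; O₂ fed = 460.5 × 1.865 = 858.8 mol.
N₂ fed = 858.8 × 79/21 = 3231 mol.
Fuel reacted = 0.822 × 92.1 → ξ = 75.71 mol.
Outlet (n = n₀ + ν ξ):
  C₃H₈: 92.1 − 1(75.71) = 16.39
  O₂: 858.8 − 5(75.71) = 480.3
  N₂: 3231 (inert)
  CO₂: 0 + 3(75.71) = 227.1
  H₂O: 0 + 4(75.71) = 302.8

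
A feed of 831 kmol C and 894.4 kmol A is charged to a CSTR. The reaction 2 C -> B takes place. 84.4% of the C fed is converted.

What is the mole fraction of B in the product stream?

0.255

C reacted = 0.844 × 831 = 701.4 kmol; ν_C = −2, so ξ = 701.4/2 = 350.7 kmol.
Outlet amounts (n = n₀ + ν ξ):
  C: 831 − 2(350.7) = 129.6
  B: 0 + 1(350.7) = 350.7
  A: 894.4 (inert)
Total out = 1375 kmol; y_B = 350.7 / 1375 = 0.2551.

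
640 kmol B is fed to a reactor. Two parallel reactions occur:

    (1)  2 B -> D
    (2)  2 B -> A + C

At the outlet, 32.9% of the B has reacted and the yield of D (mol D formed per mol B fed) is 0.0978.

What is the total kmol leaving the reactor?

577 kmol

Yield of D: 1ξ₁ / 640 = 0.0978 → ξ₁ = 62.59 kmol.
Conversion of B: 2ξ₁ + 2ξ₂ = 0.329 × 640 = 210.6 → ξ₂ = 42.69 kmol.
Outlet amounts (n = n₀ + Σ ν·ξ):
  B: 640 − 2(62.59) − 2(42.69) = 429.4
  D: 0 + 1(62.59) = 62.59
  A: 0 + 1(42.69) = 42.69
  C: 0 + 1(42.69) = 42.69
Total out = 429.4 + 62.59 + 42.69 + 42.69 = 577.4 kmol.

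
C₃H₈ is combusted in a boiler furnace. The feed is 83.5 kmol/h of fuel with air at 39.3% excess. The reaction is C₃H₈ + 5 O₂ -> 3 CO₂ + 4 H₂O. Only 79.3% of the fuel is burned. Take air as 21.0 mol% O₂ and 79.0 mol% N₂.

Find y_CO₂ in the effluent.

Stoichiometric O₂ = 5 × 83.5 = 417.5 kmol/h; O₂ fed = 417.5 × 1.393 = 581.6 kmol/h.
N₂ fed = 581.6 × 79/21 = 2188 kmol/h.
Fuel reacted = 0.793 × 83.5 → ξ = 66.22 kmol/h.
Outlet (n = n₀ + ν ξ):
  C₃H₈: 83.5 − 1(66.22) = 17.28
  O₂: 581.6 − 5(66.22) = 250.5
  N₂: 2188 (inert)
  CO₂: 0 + 3(66.22) = 198.6
  H₂O: 0 + 4(66.22) = 264.9
Total out = 2919 kmol/h; y_CO₂ = 198.6 / 2919 = 0.06805.

0.068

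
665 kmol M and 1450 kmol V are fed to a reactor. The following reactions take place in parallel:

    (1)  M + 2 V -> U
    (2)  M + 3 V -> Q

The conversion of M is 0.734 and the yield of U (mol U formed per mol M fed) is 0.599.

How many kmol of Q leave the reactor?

Yield of U: 1ξ₁ / 665 = 0.599 → ξ₁ = 398.3 kmol.
Conversion of M: 1ξ₁ + 1ξ₂ = 0.734 × 665 = 488.1 → ξ₂ = 89.78 kmol.
Outlet amounts (n = n₀ + Σ ν·ξ):
  M: 665 − 1(398.3) − 1(89.78) = 176.9
  V: 1450 − 2(398.3) − 3(89.78) = 384
  U: 0 + 1(398.3) = 398.3
  Q: 0 + 1(89.78) = 89.78

89.8 kmol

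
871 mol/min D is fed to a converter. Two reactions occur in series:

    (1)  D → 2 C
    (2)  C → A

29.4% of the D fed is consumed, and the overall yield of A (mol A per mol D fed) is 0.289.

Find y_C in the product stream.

Conversion of D: D consumed = 1ξ₁ = 0.294 × 871 → ξ₁ = 256.1 mol/min.
Yield of A: 1ξ₂ / 871 = 0.289 → ξ₂ = 251.7 mol/min.
Outlet amounts (n = n₀ + Σ ν·ξ):
  D: 871 − 1(256.1) = 614.9
  C: 0 + 2(256.1) − 1(251.7) = 260.4
  A: 0 + 1(251.7) = 251.7
Total out = 1127 mol/min; y_C = 260.4 / 1127 = 0.2311.

0.231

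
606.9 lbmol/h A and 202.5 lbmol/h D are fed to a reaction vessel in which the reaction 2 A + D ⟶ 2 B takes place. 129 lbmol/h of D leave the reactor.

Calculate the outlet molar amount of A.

460 lbmol/h

For D: n = n₀ − 1ξ → 129 = 202.5 − 1ξ, giving ξ = 73.5 lbmol/h.
Outlet amounts (n = n₀ + ν ξ):
  A: 606.9 − 2(73.5) = 459.9
  D: 202.5 − 1(73.5) = 129
  B: 0 + 2(73.5) = 147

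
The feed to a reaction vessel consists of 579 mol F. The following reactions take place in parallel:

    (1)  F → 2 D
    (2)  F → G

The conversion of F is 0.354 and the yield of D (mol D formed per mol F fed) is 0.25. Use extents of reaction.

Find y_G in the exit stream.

0.204

Yield of D: 2ξ₁ / 579 = 0.25 → ξ₁ = 72.38 mol.
Conversion of F: 1ξ₁ + 1ξ₂ = 0.354 × 579 = 205 → ξ₂ = 132.6 mol.
Outlet amounts (n = n₀ + Σ ν·ξ):
  F: 579 − 1(72.38) − 1(132.6) = 374
  D: 0 + 2(72.38) = 144.8
  G: 0 + 1(132.6) = 132.6
Total out = 651.4 mol; y_G = 132.6 / 651.4 = 0.2036.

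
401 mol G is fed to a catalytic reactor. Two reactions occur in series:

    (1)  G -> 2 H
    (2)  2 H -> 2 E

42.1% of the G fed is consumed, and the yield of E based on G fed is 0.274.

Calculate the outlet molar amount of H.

Conversion of G: G consumed = 1ξ₁ = 0.421 × 401 → ξ₁ = 168.8 mol.
Yield of E: 2ξ₂ / 401 = 0.274 → ξ₂ = 54.94 mol.
Outlet amounts (n = n₀ + Σ ν·ξ):
  G: 401 − 1(168.8) = 232.2
  H: 0 + 2(168.8) − 2(54.94) = 227.8
  E: 0 + 2(54.94) = 109.9

228 mol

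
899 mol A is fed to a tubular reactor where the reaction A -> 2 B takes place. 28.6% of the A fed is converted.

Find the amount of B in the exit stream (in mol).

A reacted = 0.286 × 899 = 257.1 mol; ν_A = −1, so ξ = 257.1/1 = 257.1 mol.
Outlet amounts (n = n₀ + ν ξ):
  A: 899 − 1(257.1) = 641.9
  B: 0 + 2(257.1) = 514.2

514 mol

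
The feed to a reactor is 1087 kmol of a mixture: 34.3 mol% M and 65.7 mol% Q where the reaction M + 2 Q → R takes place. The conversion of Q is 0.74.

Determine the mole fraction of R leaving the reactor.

Q reacted = 0.74 × 714.2 = 528.5 kmol; ν_Q = −2, so ξ = 528.5/2 = 264.2 kmol.
Outlet amounts (n = n₀ + ν ξ):
  M: 372.8 − 1(264.2) = 108.6
  Q: 714.2 − 2(264.2) = 185.7
  R: 0 + 1(264.2) = 264.2
Total out = 558.5 kmol; y_R = 264.2 / 558.5 = 0.4731.

0.473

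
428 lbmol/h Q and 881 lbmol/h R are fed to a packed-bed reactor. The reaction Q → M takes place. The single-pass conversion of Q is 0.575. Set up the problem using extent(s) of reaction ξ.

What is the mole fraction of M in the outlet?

Q reacted = 0.575 × 428 = 246.1 lbmol/h; ν_Q = −1, so ξ = 246.1/1 = 246.1 lbmol/h.
Outlet amounts (n = n₀ + ν ξ):
  Q: 428 − 1(246.1) = 181.9
  M: 0 + 1(246.1) = 246.1
  R: 881 (inert)
Total out = 1309 lbmol/h; y_M = 246.1 / 1309 = 0.188.

0.188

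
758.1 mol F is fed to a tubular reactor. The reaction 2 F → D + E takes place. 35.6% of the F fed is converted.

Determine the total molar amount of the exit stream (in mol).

F reacted = 0.356 × 758.1 = 269.9 mol; ν_F = −2, so ξ = 269.9/2 = 134.9 mol.
Outlet amounts (n = n₀ + ν ξ):
  F: 758.1 − 2(134.9) = 488.2
  D: 0 + 1(134.9) = 134.9
  E: 0 + 1(134.9) = 134.9
Total out = 488.2 + 134.9 + 134.9 = 758.1 mol.

758 mol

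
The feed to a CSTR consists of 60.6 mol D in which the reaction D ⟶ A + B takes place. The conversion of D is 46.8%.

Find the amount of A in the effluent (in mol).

D reacted = 0.468 × 60.6 = 28.36 mol; ν_D = −1, so ξ = 28.36/1 = 28.36 mol.
Outlet amounts (n = n₀ + ν ξ):
  D: 60.6 − 1(28.36) = 32.24
  A: 0 + 1(28.36) = 28.36
  B: 0 + 1(28.36) = 28.36

28.4 mol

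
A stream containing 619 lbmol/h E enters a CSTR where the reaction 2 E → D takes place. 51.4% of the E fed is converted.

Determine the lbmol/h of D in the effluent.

159 lbmol/h

E reacted = 0.514 × 619 = 318.2 lbmol/h; ν_E = −2, so ξ = 318.2/2 = 159.1 lbmol/h.
Outlet amounts (n = n₀ + ν ξ):
  E: 619 − 2(159.1) = 300.8
  D: 0 + 1(159.1) = 159.1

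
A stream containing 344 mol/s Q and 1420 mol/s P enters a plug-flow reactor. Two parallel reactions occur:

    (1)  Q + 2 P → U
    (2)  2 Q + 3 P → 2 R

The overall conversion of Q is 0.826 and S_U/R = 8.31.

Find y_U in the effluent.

0.209

Conversion of Q: Q consumed = 0.826 × 344 = 284.1 mol/s = 1ξ₁ + 2ξ₂.
Selectivity: 1ξ₁ / (2ξ₂) = 8.31 → ξ₁ = 16.62 ξ₂.
Substitute: (1·16.62 + 2) ξ₂ = 284.1 → ξ₂ = 15.26 mol/s, ξ₁ = 253.6 mol/s.
Outlet amounts (n = n₀ + Σ ν·ξ):
  Q: 344 − 1(253.6) − 2(15.26) = 59.86
  P: 1420 − 2(253.6) − 3(15.26) = 867
  U: 0 + 1(253.6) = 253.6
  R: 0 + 2(15.26) = 30.52
Total out = 1211 mol/s; y_U = 253.6 / 1211 = 0.2094.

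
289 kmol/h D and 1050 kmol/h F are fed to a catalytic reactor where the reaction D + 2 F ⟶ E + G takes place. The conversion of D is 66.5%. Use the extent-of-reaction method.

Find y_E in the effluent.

0.168

D reacted = 0.665 × 289 = 192.2 kmol/h; ν_D = −1, so ξ = 192.2/1 = 192.2 kmol/h.
Outlet amounts (n = n₀ + ν ξ):
  D: 289 − 1(192.2) = 96.81
  F: 1050 − 2(192.2) = 665.6
  E: 0 + 1(192.2) = 192.2
  G: 0 + 1(192.2) = 192.2
Total out = 1147 kmol/h; y_E = 192.2 / 1147 = 0.1676.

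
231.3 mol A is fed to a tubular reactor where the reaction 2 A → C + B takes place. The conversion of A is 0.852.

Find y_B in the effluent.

0.426

A reacted = 0.852 × 231.3 = 197.1 mol; ν_A = −2, so ξ = 197.1/2 = 98.53 mol.
Outlet amounts (n = n₀ + ν ξ):
  A: 231.3 − 2(98.53) = 34.23
  C: 0 + 1(98.53) = 98.53
  B: 0 + 1(98.53) = 98.53
Total out = 231.3 mol; y_B = 98.53 / 231.3 = 0.426.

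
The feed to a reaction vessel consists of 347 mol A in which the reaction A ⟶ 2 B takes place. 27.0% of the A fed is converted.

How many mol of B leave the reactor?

A reacted = 0.27 × 347 = 93.69 mol; ν_A = −1, so ξ = 93.69/1 = 93.69 mol.
Outlet amounts (n = n₀ + ν ξ):
  A: 347 − 1(93.69) = 253.3
  B: 0 + 2(93.69) = 187.4

187 mol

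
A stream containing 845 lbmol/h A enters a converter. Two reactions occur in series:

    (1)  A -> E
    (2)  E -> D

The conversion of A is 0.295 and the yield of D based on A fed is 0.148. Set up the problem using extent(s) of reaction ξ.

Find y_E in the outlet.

0.147

Conversion of A: A consumed = 1ξ₁ = 0.295 × 845 → ξ₁ = 249.3 lbmol/h.
Yield of D: 1ξ₂ / 845 = 0.148 → ξ₂ = 125.1 lbmol/h.
Outlet amounts (n = n₀ + Σ ν·ξ):
  A: 845 − 1(249.3) = 595.7
  E: 0 + 1(249.3) − 1(125.1) = 124.2
  D: 0 + 1(125.1) = 125.1
Total out = 845 lbmol/h; y_E = 124.2 / 845 = 0.147.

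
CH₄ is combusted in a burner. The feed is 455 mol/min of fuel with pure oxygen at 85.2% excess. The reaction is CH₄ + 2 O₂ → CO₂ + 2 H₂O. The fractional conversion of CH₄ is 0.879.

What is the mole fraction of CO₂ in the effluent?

Stoichiometric O₂ = 2 × 455 = 910 mol/min; O₂ fed = 910 × 1.852 = 1685 mol/min.
Fuel reacted = 0.879 × 455 → ξ = 399.9 mol/min.
Outlet (n = n₀ + ν ξ):
  CH₄: 455 − 1(399.9) = 55.06
  O₂: 1685 − 2(399.9) = 885.4
  CO₂: 0 + 1(399.9) = 399.9
  H₂O: 0 + 2(399.9) = 799.9
Total out = 2140 mol/min; y_CO₂ = 399.9 / 2140 = 0.1869.

0.187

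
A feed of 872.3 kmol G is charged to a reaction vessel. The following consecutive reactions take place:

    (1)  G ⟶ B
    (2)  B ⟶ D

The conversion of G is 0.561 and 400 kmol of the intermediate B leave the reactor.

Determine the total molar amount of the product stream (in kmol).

872 kmol

Conversion of G: G consumed = 1ξ₁ = 0.561 × 872.3 → ξ₁ = 489.4 kmol.
B balance: n_B = 0 + 1ξ₁ − 1ξ₂ = 400 → ξ₂ = (1·489.4 − 400)/1 = 89.36 kmol.
Outlet amounts (n = n₀ + Σ ν·ξ):
  G: 872.3 − 1(489.4) = 382.9
  B: 0 + 1(489.4) − 1(89.36) = 400
  D: 0 + 1(89.36) = 89.36
Total out = 382.9 + 400 + 89.36 = 872.3 kmol.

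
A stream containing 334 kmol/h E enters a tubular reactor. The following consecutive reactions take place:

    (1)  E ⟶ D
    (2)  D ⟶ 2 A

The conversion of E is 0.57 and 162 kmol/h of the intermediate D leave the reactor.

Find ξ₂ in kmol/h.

ξ₂ = 28.4 kmol/h

Conversion of E: E consumed = 1ξ₁ = 0.57 × 334 → ξ₁ = 190.4 kmol/h.
D balance: n_D = 0 + 1ξ₁ − 1ξ₂ = 162 → ξ₂ = (1·190.4 − 162)/1 = 28.38 kmol/h.
Outlet amounts (n = n₀ + Σ ν·ξ):
  E: 334 − 1(190.4) = 143.6
  D: 0 + 1(190.4) − 1(28.38) = 162
  A: 0 + 2(28.38) = 56.76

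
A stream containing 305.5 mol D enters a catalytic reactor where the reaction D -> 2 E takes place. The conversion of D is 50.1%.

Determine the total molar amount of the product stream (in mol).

459 mol

D reacted = 0.501 × 305.5 = 153.1 mol; ν_D = −1, so ξ = 153.1/1 = 153.1 mol.
Outlet amounts (n = n₀ + ν ξ):
  D: 305.5 − 1(153.1) = 152.4
  E: 0 + 2(153.1) = 306.1
Total out = 152.4 + 306.1 = 458.6 mol.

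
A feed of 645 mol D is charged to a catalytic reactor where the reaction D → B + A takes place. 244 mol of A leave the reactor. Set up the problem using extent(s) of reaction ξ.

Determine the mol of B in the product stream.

For A: n = n₀ + 1ξ → 244 = 0 + 1ξ, giving ξ = 244 mol.
Outlet amounts (n = n₀ + ν ξ):
  D: 645 − 1(244) = 401
  B: 0 + 1(244) = 244
  A: 0 + 1(244) = 244

244 mol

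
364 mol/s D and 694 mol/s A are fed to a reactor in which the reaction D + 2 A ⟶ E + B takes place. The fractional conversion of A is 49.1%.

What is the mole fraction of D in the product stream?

0.218

A reacted = 0.491 × 694 = 340.8 mol/s; ν_A = −2, so ξ = 340.8/2 = 170.4 mol/s.
Outlet amounts (n = n₀ + ν ξ):
  D: 364 − 1(170.4) = 193.6
  A: 694 − 2(170.4) = 353.2
  E: 0 + 1(170.4) = 170.4
  B: 0 + 1(170.4) = 170.4
Total out = 887.6 mol/s; y_D = 193.6 / 887.6 = 0.2181.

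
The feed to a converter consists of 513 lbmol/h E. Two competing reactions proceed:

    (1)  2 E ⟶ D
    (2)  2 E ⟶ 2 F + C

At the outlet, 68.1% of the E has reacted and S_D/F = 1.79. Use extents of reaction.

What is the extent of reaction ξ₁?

ξ₁ = 137 lbmol/h

Conversion of E: E consumed = 0.681 × 513 = 349.4 lbmol/h = 2ξ₁ + 2ξ₂.
Selectivity: 1ξ₁ / (2ξ₂) = 1.79 → ξ₁ = 3.58 ξ₂.
Substitute: (2·3.58 + 2) ξ₂ = 349.4 → ξ₂ = 38.14 lbmol/h, ξ₁ = 136.5 lbmol/h.
Outlet amounts (n = n₀ + Σ ν·ξ):
  E: 513 − 2(136.5) − 2(38.14) = 163.6
  D: 0 + 1(136.5) = 136.5
  F: 0 + 2(38.14) = 76.28
  C: 0 + 1(38.14) = 38.14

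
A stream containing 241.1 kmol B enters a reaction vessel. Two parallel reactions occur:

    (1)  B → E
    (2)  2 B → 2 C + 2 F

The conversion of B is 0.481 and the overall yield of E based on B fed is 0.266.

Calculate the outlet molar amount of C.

Yield of E: 1ξ₁ / 241.1 = 0.266 → ξ₁ = 64.13 kmol.
Conversion of B: 1ξ₁ + 2ξ₂ = 0.481 × 241.1 = 116 → ξ₂ = 25.92 kmol.
Outlet amounts (n = n₀ + Σ ν·ξ):
  B: 241.1 − 1(64.13) − 2(25.92) = 125.1
  E: 0 + 1(64.13) = 64.13
  C: 0 + 2(25.92) = 51.84
  F: 0 + 2(25.92) = 51.84

51.8 kmol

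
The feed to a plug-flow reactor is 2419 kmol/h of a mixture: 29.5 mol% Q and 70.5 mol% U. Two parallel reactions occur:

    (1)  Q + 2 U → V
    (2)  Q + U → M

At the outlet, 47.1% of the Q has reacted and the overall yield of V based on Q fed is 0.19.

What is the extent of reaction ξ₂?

ξ₂ = 201 kmol/h

Yield of V: 1ξ₁ / 713.6 = 0.19 → ξ₁ = 135.6 kmol/h.
Conversion of Q: 1ξ₁ + 1ξ₂ = 0.471 × 713.6 = 336.1 → ξ₂ = 200.5 kmol/h.
Outlet amounts (n = n₀ + Σ ν·ξ):
  Q: 713.6 − 1(135.6) − 1(200.5) = 377.5
  U: 1705 − 2(135.6) − 1(200.5) = 1234
  V: 0 + 1(135.6) = 135.6
  M: 0 + 1(200.5) = 200.5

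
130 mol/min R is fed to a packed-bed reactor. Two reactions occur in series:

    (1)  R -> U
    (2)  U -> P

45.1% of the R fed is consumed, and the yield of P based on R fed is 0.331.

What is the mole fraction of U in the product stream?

Conversion of R: R consumed = 1ξ₁ = 0.451 × 130 → ξ₁ = 58.63 mol/min.
Yield of P: 1ξ₂ / 130 = 0.331 → ξ₂ = 43.03 mol/min.
Outlet amounts (n = n₀ + Σ ν·ξ):
  R: 130 − 1(58.63) = 71.37
  U: 0 + 1(58.63) − 1(43.03) = 15.6
  P: 0 + 1(43.03) = 43.03
Total out = 130 mol/min; y_U = 15.6 / 130 = 0.12.

0.12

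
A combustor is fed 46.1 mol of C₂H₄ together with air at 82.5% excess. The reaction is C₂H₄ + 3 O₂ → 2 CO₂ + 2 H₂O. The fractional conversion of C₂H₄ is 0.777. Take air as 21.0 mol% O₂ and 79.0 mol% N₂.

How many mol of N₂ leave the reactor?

949 mol

Stoichiometric O₂ = 3 × 46.1 = 138.3 mol; O₂ fed = 138.3 × 1.825 = 252.4 mol.
N₂ fed = 252.4 × 79/21 = 949.5 mol.
Fuel reacted = 0.777 × 46.1 → ξ = 35.82 mol.
Outlet (n = n₀ + ν ξ):
  C₂H₄: 46.1 − 1(35.82) = 10.28
  O₂: 252.4 − 3(35.82) = 144.9
  N₂: 949.5 (inert)
  CO₂: 0 + 2(35.82) = 71.64
  H₂O: 0 + 2(35.82) = 71.64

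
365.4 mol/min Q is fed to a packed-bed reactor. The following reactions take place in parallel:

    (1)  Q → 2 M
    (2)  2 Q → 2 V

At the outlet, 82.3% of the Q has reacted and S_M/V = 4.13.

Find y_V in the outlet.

0.173

Conversion of Q: Q consumed = 0.823 × 365.4 = 300.7 mol/min = 1ξ₁ + 2ξ₂.
Selectivity: 2ξ₁ / (2ξ₂) = 4.13 → ξ₁ = 4.13 ξ₂.
Substitute: (1·4.13 + 2) ξ₂ = 300.7 → ξ₂ = 49.06 mol/min, ξ₁ = 202.6 mol/min.
Outlet amounts (n = n₀ + Σ ν·ξ):
  Q: 365.4 − 1(202.6) − 2(49.06) = 64.68
  M: 0 + 2(202.6) = 405.2
  V: 0 + 2(49.06) = 98.12
Total out = 568 mol/min; y_V = 98.12 / 568 = 0.1727.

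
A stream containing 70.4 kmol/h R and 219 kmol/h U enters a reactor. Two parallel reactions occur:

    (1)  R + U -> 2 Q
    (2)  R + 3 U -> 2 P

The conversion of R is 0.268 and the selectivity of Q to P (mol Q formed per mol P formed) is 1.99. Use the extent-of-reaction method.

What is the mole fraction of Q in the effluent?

Conversion of R: R consumed = 0.268 × 70.4 = 18.87 kmol/h = 1ξ₁ + 1ξ₂.
Selectivity: 2ξ₁ / (2ξ₂) = 1.99 → ξ₁ = 1.99 ξ₂.
Substitute: (1·1.99 + 1) ξ₂ = 18.87 → ξ₂ = 6.31 kmol/h, ξ₁ = 12.56 kmol/h.
Outlet amounts (n = n₀ + Σ ν·ξ):
  R: 70.4 − 1(12.56) − 1(6.31) = 51.53
  U: 219 − 1(12.56) − 3(6.31) = 187.5
  Q: 0 + 2(12.56) = 25.11
  P: 0 + 2(6.31) = 12.62
Total out = 276.8 kmol/h; y_Q = 25.11 / 276.8 = 0.09074.

0.0907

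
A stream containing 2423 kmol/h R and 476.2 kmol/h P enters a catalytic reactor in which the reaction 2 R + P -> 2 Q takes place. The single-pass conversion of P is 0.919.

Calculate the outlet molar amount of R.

1550 kmol/h

P reacted = 0.919 × 476.2 = 437.6 kmol/h; ν_P = −1, so ξ = 437.6/1 = 437.6 kmol/h.
Outlet amounts (n = n₀ + ν ξ):
  R: 2423 − 2(437.6) = 1548
  P: 476.2 − 1(437.6) = 38.57
  Q: 0 + 2(437.6) = 875.3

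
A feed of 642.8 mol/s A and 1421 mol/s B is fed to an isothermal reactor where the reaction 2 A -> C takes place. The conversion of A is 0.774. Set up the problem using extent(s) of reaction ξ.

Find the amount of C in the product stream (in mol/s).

249 mol/s

A reacted = 0.774 × 642.8 = 497.5 mol/s; ν_A = −2, so ξ = 497.5/2 = 248.8 mol/s.
Outlet amounts (n = n₀ + ν ξ):
  A: 642.8 − 2(248.8) = 145.3
  C: 0 + 1(248.8) = 248.8
  B: 1421 (inert)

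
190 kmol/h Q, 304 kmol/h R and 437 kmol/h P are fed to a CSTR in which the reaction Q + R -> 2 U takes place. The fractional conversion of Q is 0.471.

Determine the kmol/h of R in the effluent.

215 kmol/h

Q reacted = 0.471 × 190 = 89.49 kmol/h; ν_Q = −1, so ξ = 89.49/1 = 89.49 kmol/h.
Outlet amounts (n = n₀ + ν ξ):
  Q: 190 − 1(89.49) = 100.5
  R: 304 − 1(89.49) = 214.5
  U: 0 + 2(89.49) = 179
  P: 437 (inert)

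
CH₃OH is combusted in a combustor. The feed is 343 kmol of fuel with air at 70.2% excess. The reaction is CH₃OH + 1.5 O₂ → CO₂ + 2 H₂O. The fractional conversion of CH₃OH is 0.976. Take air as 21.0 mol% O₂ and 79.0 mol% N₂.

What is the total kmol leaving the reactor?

4680 kmol

Stoichiometric O₂ = 1.5 × 343 = 514.5 kmol; O₂ fed = 514.5 × 1.702 = 875.7 kmol.
N₂ fed = 875.7 × 79/21 = 3294 kmol.
Fuel reacted = 0.976 × 343 → ξ = 334.8 kmol.
Outlet (n = n₀ + ν ξ):
  CH₃OH: 343 − 1(334.8) = 8.232
  O₂: 875.7 − 1.5(334.8) = 373.5
  N₂: 3294 (inert)
  CO₂: 0 + 1(334.8) = 334.8
  H₂O: 0 + 2(334.8) = 669.5
Total out = 8.232 + 373.5 + 3294 + 334.8 + 669.5 = 4680 kmol.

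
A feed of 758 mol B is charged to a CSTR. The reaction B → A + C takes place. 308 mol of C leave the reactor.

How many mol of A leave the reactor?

For C: n = n₀ + 1ξ → 308 = 0 + 1ξ, giving ξ = 308 mol.
Outlet amounts (n = n₀ + ν ξ):
  B: 758 − 1(308) = 450
  A: 0 + 1(308) = 308
  C: 0 + 1(308) = 308

308 mol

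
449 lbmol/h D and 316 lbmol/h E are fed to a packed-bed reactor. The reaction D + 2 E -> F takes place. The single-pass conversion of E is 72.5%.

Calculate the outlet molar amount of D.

E reacted = 0.725 × 316 = 229.1 lbmol/h; ν_E = −2, so ξ = 229.1/2 = 114.5 lbmol/h.
Outlet amounts (n = n₀ + ν ξ):
  D: 449 − 1(114.5) = 334.4
  E: 316 − 2(114.5) = 86.9
  F: 0 + 1(114.5) = 114.5

334 lbmol/h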